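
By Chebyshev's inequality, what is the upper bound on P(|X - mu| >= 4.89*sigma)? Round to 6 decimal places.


P <= 1/k^2
k^2 = 4.89^2 = 23.9121
1/k^2 = 1 / 23.9121 ≈ 0.04181983

0.041820


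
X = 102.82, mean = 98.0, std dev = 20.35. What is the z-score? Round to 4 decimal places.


z = (X - mu) / sigma
X - mu = 102.82 - 98.0 = 4.82
z = 4.82 / 20.35 = 482/2035 ≈ 0.236855

0.2369


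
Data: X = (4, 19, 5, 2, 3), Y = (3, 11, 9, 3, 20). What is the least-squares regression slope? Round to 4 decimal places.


b = sum((xi-xbar)(yi-ybar)) / sum((xi-xbar)^2)
n = 5, xbar = 33/5 = 6.6, ybar = 46/5 = 9.2
Sxy = sum((xi-xbar)(yi-ybar)) = 28.4
Sxx = sum((xi-xbar)^2) = 197.2
b = Sxy / Sxx = 71/493 ≈ 0.144016

0.1440


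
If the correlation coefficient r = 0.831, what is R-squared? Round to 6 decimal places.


R^2 = r^2 = (0.831)^2 = 0.690561

0.690561


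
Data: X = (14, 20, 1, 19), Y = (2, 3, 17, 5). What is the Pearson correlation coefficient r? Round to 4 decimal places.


r = sum((xi-xbar)(yi-ybar)) / sqrt(sum((xi-xbar)^2) * sum((yi-ybar)^2))
n = 4, xbar = 54/4 = 13.5, ybar = 27/4 = 6.75
Sxy = sum((xi-xbar)(yi-ybar)) = -164.5
Sxx = sum((xi-xbar)^2) = 229
Syy = sum((yi-ybar)^2) = 144.75
sqrt(Sxx*Syy) ≈ 182.065236
r = Sxy / sqrt(Sxx*Syy) = -164.5 / 182.065236 ≈ -0.903522

-0.9035


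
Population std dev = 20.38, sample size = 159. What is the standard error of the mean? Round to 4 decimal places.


SE = sigma / sqrt(n)
sqrt(159) ≈ 12.609520
SE = 20.38 / 12.609520 ≈ 1.616239

1.6162


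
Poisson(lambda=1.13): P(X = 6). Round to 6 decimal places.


P = e^(-lam) * lam^k / k!
e^(-1.13) ≈ 0.3230333
lam^k = 1.13^6 ≈ 2.081952
k! = 6! = 720
P = 0.3230333 * 2.081952 / 720 ≈ 0.000934

0.000934


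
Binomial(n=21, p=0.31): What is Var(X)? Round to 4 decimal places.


Var = n*p*(1-p) = 21 * 0.31 * 0.69 = 4.4919

4.4919


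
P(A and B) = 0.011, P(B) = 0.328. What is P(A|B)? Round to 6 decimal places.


P(A|B) = P(A and B) / P(B) = 0.011 / 0.328 = 11/328 ≈ 0.03353659

0.033537


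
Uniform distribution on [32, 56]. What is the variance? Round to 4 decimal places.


Var = (b-a)^2 / 12
(b-a)^2 = (56 - 32)^2 = 576
Var = 576/12 = 48

48.0000


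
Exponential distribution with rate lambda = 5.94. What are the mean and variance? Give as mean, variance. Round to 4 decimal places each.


mean = 1/lam, var = 1/lam^2
mean = 1 / 5.94 = 50/297 ≈ 0.168350
lam^2 = 5.94^2 = 35.2836
var = 1 / 35.2836 ≈ 0.028342

0.1684, 0.0283


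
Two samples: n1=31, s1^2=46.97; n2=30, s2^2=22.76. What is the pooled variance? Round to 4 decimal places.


sp^2 = ((n1-1)*s1^2 + (n2-1)*s2^2)/(n1+n2-2)
(n1-1)*s1^2 = 30 * 46.97 = 1409.1
(n2-1)*s2^2 = 29 * 22.76 = 660.04
numerator = 1409.1 + 660.04 = 2069.14
n1+n2-2 = 59
sp^2 = 2069.14 / 59 = 103457/2950 ≈ 35.070169

35.0702


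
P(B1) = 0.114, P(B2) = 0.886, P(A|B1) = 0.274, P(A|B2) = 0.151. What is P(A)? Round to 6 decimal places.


P(A) = P(A|B1)*P(B1) + P(A|B2)*P(B2)
P(A|B1)*P(B1) = 0.274 * 0.114 = 0.031236
P(A|B2)*P(B2) = 0.151 * 0.886 = 0.133786
P(A) = 0.031236 + 0.133786 = 0.165022

0.165022


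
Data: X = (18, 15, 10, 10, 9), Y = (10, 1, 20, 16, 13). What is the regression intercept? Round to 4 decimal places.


a = ybar - b*xbar, where b = sum((xi-xbar)(yi-ybar)) / sum((xi-xbar)^2)
n = 5, xbar = 62/5 = 12.4, ybar = 60/5 = 12
Sxy = sum((xi-xbar)(yi-ybar)) = -72
Sxx = sum((xi-xbar)^2) = 61.2
b = Sxy / Sxx = -20/17 ≈ -1.176471
a = 12 - (-1.176471) * 12.4 = 452/17 ≈ 26.588235

26.5882


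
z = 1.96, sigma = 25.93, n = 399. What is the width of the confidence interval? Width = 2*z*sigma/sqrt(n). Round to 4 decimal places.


width = 2*z*sigma/sqrt(n)
2*z*sigma = 2 * 1.96 * 25.93 = 101.6456
sqrt(399) ≈ 19.974984
width = 101.6456 / 19.974984 ≈ 5.088645

5.0886


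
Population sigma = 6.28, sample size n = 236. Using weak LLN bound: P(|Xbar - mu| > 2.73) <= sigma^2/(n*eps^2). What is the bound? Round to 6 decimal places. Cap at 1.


bound = min(1, sigma^2/(n*eps^2))
sigma^2 = 6.28^2 = 39.4384
n*eps^2 = 236 * 2.73^2 = 236 * 7.4529 = 1758.8844
sigma^2/(n*eps^2) = 39.4384 / 1758.8844 ≈ 0.02242239

0.022422


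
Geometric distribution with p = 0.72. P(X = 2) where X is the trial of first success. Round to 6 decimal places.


P = (1-p)^(k-1) * p
(1-p)^(k-1) = 0.28^1 = 0.28
P = 0.28 * 0.72 = 0.2016

0.201600


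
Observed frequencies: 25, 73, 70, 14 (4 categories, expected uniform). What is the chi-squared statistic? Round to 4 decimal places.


chi2 = sum((O-E)^2/E), E = total/4
total = 182, E = 182/4 = 45.5
(25 - 45.5)^2 / 45.5 = 420.25 / 45.5 = 1681/182 ≈ 9.236264
(73 - 45.5)^2 / 45.5 = 756.25 / 45.5 = 3025/182 ≈ 16.620879
(70 - 45.5)^2 / 45.5 = 600.25 / 45.5 = 343/26 ≈ 13.192308
(14 - 45.5)^2 / 45.5 = 992.25 / 45.5 = 567/26 ≈ 21.807692
chi2 = 426/7 ≈ 60.857143

60.8571


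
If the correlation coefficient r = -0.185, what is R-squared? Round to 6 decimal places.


R^2 = r^2 = (-0.185)^2 = 0.034225

0.034225


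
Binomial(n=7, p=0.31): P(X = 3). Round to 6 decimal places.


P = C(n,k) * p^k * (1-p)^(n-k)
C(7,3) = 35
p^k = 0.31^3 = 0.029791
(1-p)^(n-k) = 0.69^4 ≈ 0.2266712
P = 35 * 0.029791 * 0.2266712 ≈ 0.236347

0.236347


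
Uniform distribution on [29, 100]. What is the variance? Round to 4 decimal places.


Var = (b-a)^2 / 12
(b-a)^2 = (100 - 29)^2 = 5041
Var = 5041/12 ≈ 420.083333

420.0833


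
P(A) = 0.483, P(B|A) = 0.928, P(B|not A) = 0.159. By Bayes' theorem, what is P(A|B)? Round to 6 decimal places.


P(A|B) = P(B|A)*P(A) / P(B), P(B) = P(B|A)*P(A) + P(B|not A)*P(not A)
P(B|A)*P(A) = 0.928 * 0.483 = 0.448224
P(B|not A)*P(not A) = 0.159 * 0.517 = 0.082203
P(B) = 0.448224 + 0.082203 = 0.530427
P(A|B) = 0.448224 / 0.530427 ≈ 0.84502486

0.845025


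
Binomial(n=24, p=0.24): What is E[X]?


E[X] = n*p = 24 * 0.24 = 5.76

5.76


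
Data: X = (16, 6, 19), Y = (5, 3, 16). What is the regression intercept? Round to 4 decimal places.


a = ybar - b*xbar, where b = sum((xi-xbar)(yi-ybar)) / sum((xi-xbar)^2)
n = 3, xbar = 41/3 ≈ 13.666667, ybar = 24/3 = 8
Sxy = sum((xi-xbar)(yi-ybar)) = 74
Sxx = sum((xi-xbar)^2) = 278/3 ≈ 92.666667
b = Sxy / Sxx = 111/139 ≈ 0.798561
a = 8 - 0.798561 * 13.666667 = -405/139 ≈ -2.913669

-2.9137


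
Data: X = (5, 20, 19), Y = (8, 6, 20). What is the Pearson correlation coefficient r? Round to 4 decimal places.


r = sum((xi-xbar)(yi-ybar)) / sqrt(sum((xi-xbar)^2) * sum((yi-ybar)^2))
n = 3, xbar = 44/3 ≈ 14.666667, ybar = 34/3 ≈ 11.333333
Sxy = sum((xi-xbar)(yi-ybar)) = 124/3 ≈ 41.333333
Sxx = sum((xi-xbar)^2) = 422/3 ≈ 140.666667
Syy = sum((yi-ybar)^2) = 344/3 ≈ 114.666667
sqrt(Sxx*Syy) ≈ 127.003062
r = Sxy / sqrt(Sxx*Syy) = 41.333333 / 127.003062 ≈ 0.325451

0.3255


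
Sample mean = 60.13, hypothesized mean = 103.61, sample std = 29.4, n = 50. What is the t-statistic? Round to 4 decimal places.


t = (xbar - mu0) / (s/sqrt(n))
xbar - mu0 = 60.13 - 103.61 = -43.48
sqrt(50) ≈ 7.07106781
s/sqrt(n) = 29.4 / 7.07106781 ≈ 4.15778787
t = -43.48 / 4.15778787 ≈ -10.457484

-10.4575


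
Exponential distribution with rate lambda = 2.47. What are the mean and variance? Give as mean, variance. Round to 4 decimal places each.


mean = 1/lam, var = 1/lam^2
mean = 1 / 2.47 = 100/247 ≈ 0.404858
lam^2 = 2.47^2 = 6.1009
var = 1 / 6.1009 ≈ 0.163910

0.4049, 0.1639


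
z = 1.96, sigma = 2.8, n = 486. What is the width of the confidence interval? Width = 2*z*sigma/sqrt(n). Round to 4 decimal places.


width = 2*z*sigma/sqrt(n)
2*z*sigma = 2 * 1.96 * 2.8 = 10.976
sqrt(486) ≈ 22.045408
width = 10.976 / 22.045408 ≈ 0.497881

0.4979


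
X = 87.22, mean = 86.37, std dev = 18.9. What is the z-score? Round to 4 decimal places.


z = (X - mu) / sigma
X - mu = 87.22 - 86.37 = 0.85
z = 0.85 / 18.9 = 17/378 ≈ 0.044974

0.0450


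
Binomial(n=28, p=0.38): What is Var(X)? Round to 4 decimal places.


Var = n*p*(1-p) = 28 * 0.38 * 0.62 = 6.5968

6.5968


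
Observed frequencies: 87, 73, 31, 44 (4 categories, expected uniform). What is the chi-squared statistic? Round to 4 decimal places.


chi2 = sum((O-E)^2/E), E = total/4
total = 235, E = 235/4 = 58.75
(87 - 58.75)^2 / 58.75 = 798.0625 / 58.75 = 12769/940 ≈ 13.584043
(73 - 58.75)^2 / 58.75 = 203.0625 / 58.75 = 3249/940 ≈ 3.456383
(31 - 58.75)^2 / 58.75 = 770.0625 / 58.75 = 12321/940 ≈ 13.107447
(44 - 58.75)^2 / 58.75 = 217.5625 / 58.75 = 3481/940 ≈ 3.703191
chi2 = 1591/47 ≈ 33.851064

33.8511


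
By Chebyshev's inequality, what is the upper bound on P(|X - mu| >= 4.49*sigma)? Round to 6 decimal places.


P <= 1/k^2
k^2 = 4.49^2 = 20.1601
1/k^2 = 1 / 20.1601 ≈ 0.04960293

0.049603


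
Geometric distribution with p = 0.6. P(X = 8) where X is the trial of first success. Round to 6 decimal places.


P = (1-p)^(k-1) * p
(1-p)^(k-1) = 0.4^7 = 0.0016384
P = 0.0016384 * 0.6 = 0.00098304

0.000983


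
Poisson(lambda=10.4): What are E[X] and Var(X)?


E[X] = Var(X) = lambda = 10.4

10.4, 10.4


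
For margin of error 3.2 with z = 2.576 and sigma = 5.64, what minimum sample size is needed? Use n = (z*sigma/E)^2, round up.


z*sigma/E = 2.576 * 5.64 / 3.2 = 4.5402
(z*sigma/E)^2 ≈ 20.613416
round up: n = 21

21


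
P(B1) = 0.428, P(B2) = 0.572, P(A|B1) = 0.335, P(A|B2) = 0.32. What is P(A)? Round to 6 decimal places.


P(A) = P(A|B1)*P(B1) + P(A|B2)*P(B2)
P(A|B1)*P(B1) = 0.335 * 0.428 = 0.14338
P(A|B2)*P(B2) = 0.32 * 0.572 = 0.18304
P(A) = 0.14338 + 0.18304 = 0.32642

0.326420


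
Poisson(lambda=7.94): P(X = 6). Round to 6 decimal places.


P = e^(-lam) * lam^k / k!
e^(-7.94) ≈ 0.0003562065
lam^k = 7.94^6 ≈ 250566.504564
k! = 6! = 720
P = 0.0003562065 * 250566.504564 / 720 ≈ 0.123963

0.123963


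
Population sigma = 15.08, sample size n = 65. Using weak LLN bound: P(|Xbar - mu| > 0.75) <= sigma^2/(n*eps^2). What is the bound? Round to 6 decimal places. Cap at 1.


bound = min(1, sigma^2/(n*eps^2))
sigma^2 = 15.08^2 = 227.4064
n*eps^2 = 65 * 0.75^2 = 65 * 0.5625 = 36.5625
sigma^2/(n*eps^2) = 227.4064 / 36.5625 ≈ 6.21966222
this exceeds 1, so the bound is capped at 1

1.000000


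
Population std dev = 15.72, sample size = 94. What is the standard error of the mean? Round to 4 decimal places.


SE = sigma / sqrt(n)
sqrt(94) ≈ 9.695360
SE = 15.72 / 9.695360 ≈ 1.621394

1.6214


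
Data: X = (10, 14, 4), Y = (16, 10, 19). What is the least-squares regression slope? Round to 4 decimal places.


b = sum((xi-xbar)(yi-ybar)) / sum((xi-xbar)^2)
n = 3, xbar = 28/3 ≈ 9.333333, ybar = 45/3 = 15
Sxy = sum((xi-xbar)(yi-ybar)) = -44
Sxx = sum((xi-xbar)^2) = 152/3 ≈ 50.666667
b = Sxy / Sxx = -33/38 ≈ -0.868421

-0.8684


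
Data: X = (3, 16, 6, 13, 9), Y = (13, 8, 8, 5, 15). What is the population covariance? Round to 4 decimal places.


Cov = (1/n)*sum((xi-xbar)(yi-ybar))
n = 5, xbar = 47/5 = 9.4, ybar = 49/5 = 9.8
sum((xi-xbar)(yi-ybar)) = -45.6
Cov = -45.6 / 5 = -9.12

-9.1200


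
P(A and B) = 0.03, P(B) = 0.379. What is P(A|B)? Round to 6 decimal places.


P(A|B) = P(A and B) / P(B) = 0.03 / 0.379 = 30/379 ≈ 0.07915567

0.079156


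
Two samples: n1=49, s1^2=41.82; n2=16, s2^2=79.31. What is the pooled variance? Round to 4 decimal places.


sp^2 = ((n1-1)*s1^2 + (n2-1)*s2^2)/(n1+n2-2)
(n1-1)*s1^2 = 48 * 41.82 = 2007.36
(n2-1)*s2^2 = 15 * 79.31 = 1189.65
numerator = 2007.36 + 1189.65 = 3197.01
n1+n2-2 = 63
sp^2 = 3197.01 / 63 = 106567/2100 ≈ 50.746190

50.7462


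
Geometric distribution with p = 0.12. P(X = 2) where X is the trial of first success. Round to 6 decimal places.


P = (1-p)^(k-1) * p
(1-p)^(k-1) = 0.88^1 = 0.88
P = 0.88 * 0.12 = 0.1056

0.105600


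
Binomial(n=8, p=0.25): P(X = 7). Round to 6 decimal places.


P = C(n,k) * p^k * (1-p)^(n-k)
C(8,7) = 8
p^k = 0.25^7 ≈ 0.00006103516
(1-p)^(n-k) = 0.75^1 = 0.75
P = 8 * 0.00006103516 * 0.75 = 3/8192 ≈ 0.000366

0.000366


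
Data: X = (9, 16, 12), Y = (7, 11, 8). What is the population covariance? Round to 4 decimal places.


Cov = (1/n)*sum((xi-xbar)(yi-ybar))
n = 3, xbar = 37/3 ≈ 12.333333, ybar = 26/3 ≈ 8.666667
sum((xi-xbar)(yi-ybar)) = 43/3 ≈ 14.333333
Cov = 14.333333 / 3 = 43/9 ≈ 4.777778

4.7778


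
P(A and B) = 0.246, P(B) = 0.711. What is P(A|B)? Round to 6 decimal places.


P(A|B) = P(A and B) / P(B) = 0.246 / 0.711 = 82/237 ≈ 0.34599156

0.345992


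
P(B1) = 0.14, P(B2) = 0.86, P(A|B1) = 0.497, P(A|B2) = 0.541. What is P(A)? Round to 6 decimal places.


P(A) = P(A|B1)*P(B1) + P(A|B2)*P(B2)
P(A|B1)*P(B1) = 0.497 * 0.14 = 0.06958
P(A|B2)*P(B2) = 0.541 * 0.86 = 0.46526
P(A) = 0.06958 + 0.46526 = 0.53484

0.534840


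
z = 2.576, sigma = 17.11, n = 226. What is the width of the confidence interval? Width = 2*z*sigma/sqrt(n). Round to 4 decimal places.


width = 2*z*sigma/sqrt(n)
2*z*sigma = 2 * 2.576 * 17.11 = 88.15072
sqrt(226) ≈ 15.033296
width = 88.15072 / 15.033296 ≈ 5.863699

5.8637


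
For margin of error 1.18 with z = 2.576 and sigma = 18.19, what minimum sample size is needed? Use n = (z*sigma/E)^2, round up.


z*sigma/E = 2.576 * 18.19 / 1.18 = 292859/7375 ≈ 39.709695
(z*sigma/E)^2 ≈ 1576.859870
round up: n = 1577

1577


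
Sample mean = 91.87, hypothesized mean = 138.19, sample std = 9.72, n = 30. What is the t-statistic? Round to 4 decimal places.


t = (xbar - mu0) / (s/sqrt(n))
xbar - mu0 = 91.87 - 138.19 = -46.32
sqrt(30) ≈ 5.47722558
s/sqrt(n) = 9.72 / 5.47722558 ≈ 1.77462109
t = -46.32 / 1.77462109 ≈ -26.101347

-26.1013


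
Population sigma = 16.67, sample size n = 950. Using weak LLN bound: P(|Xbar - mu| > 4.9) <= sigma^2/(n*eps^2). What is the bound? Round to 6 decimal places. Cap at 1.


bound = min(1, sigma^2/(n*eps^2))
sigma^2 = 16.67^2 = 277.8889
n*eps^2 = 950 * 4.9^2 = 950 * 24.01 = 22809.5
sigma^2/(n*eps^2) = 277.8889 / 22809.5 ≈ 0.01218303

0.012183


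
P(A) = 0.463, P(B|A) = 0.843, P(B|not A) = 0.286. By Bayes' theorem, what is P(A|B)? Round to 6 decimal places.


P(A|B) = P(B|A)*P(A) / P(B), P(B) = P(B|A)*P(A) + P(B|not A)*P(not A)
P(B|A)*P(A) = 0.843 * 0.463 = 0.390309
P(B|not A)*P(not A) = 0.286 * 0.537 = 0.153582
P(B) = 0.390309 + 0.153582 = 0.543891
P(A|B) = 0.390309 / 0.543891 ≈ 0.71762357

0.717624


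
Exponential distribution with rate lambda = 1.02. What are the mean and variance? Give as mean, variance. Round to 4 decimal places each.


mean = 1/lam, var = 1/lam^2
mean = 1 / 1.02 = 50/51 ≈ 0.980392
lam^2 = 1.02^2 = 1.0404
var = 1 / 1.0404 = 2500/2601 ≈ 0.961169

0.9804, 0.9612


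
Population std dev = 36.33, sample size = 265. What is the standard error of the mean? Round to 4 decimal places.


SE = sigma / sqrt(n)
sqrt(265) ≈ 16.278821
SE = 36.33 / 16.278821 ≈ 2.231734

2.2317


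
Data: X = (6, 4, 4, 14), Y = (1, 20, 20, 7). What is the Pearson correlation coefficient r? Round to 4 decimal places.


r = sum((xi-xbar)(yi-ybar)) / sqrt(sum((xi-xbar)^2) * sum((yi-ybar)^2))
n = 4, xbar = 28/4 = 7, ybar = 48/4 = 12
Sxy = sum((xi-xbar)(yi-ybar)) = -72
Sxx = sum((xi-xbar)^2) = 68
Syy = sum((yi-ybar)^2) = 274
sqrt(Sxx*Syy) ≈ 136.499084
r = Sxy / sqrt(Sxx*Syy) = -72 / 136.499084 ≈ -0.527476

-0.5275


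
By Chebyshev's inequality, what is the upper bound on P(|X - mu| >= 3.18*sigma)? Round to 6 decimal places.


P <= 1/k^2
k^2 = 3.18^2 = 10.1124
1/k^2 = 1 / 10.1124 ≈ 0.09888849

0.098888


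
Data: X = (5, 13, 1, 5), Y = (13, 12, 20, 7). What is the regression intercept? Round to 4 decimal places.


a = ybar - b*xbar, where b = sum((xi-xbar)(yi-ybar)) / sum((xi-xbar)^2)
n = 4, xbar = 24/4 = 6, ybar = 52/4 = 13
Sxy = sum((xi-xbar)(yi-ybar)) = -36
Sxx = sum((xi-xbar)^2) = 76
b = Sxy / Sxx = -9/19 ≈ -0.473684
a = 13 - (-0.473684) * 6 = 301/19 ≈ 15.842105

15.8421


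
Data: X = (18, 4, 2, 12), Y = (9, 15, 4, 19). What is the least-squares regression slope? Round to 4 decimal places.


b = sum((xi-xbar)(yi-ybar)) / sum((xi-xbar)^2)
n = 4, xbar = 36/4 = 9, ybar = 47/4 = 11.75
Sxy = sum((xi-xbar)(yi-ybar)) = 35
Sxx = sum((xi-xbar)^2) = 164
b = Sxy / Sxx = 35/164 ≈ 0.213415

0.2134


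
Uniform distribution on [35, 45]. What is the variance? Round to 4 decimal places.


Var = (b-a)^2 / 12
(b-a)^2 = (45 - 35)^2 = 100
Var = 100/12 ≈ 8.333333

8.3333


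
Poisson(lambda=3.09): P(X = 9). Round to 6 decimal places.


P = e^(-lam) * lam^k / k!
e^(-3.09) ≈ 0.04550195
lam^k = 3.09^9 ≈ 25681.850577
k! = 9! = 362880
P = 0.04550195 * 25681.850577 / 362880 ≈ 0.003220

0.003220


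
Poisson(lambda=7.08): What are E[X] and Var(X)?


E[X] = Var(X) = lambda = 7.08

7.08, 7.08


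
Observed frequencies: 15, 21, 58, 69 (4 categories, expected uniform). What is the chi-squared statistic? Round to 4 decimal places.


chi2 = sum((O-E)^2/E), E = total/4
total = 163, E = 163/4 = 40.75
(15 - 40.75)^2 / 40.75 = 663.0625 / 40.75 = 10609/652 ≈ 16.271472
(21 - 40.75)^2 / 40.75 = 390.0625 / 40.75 = 6241/652 ≈ 9.572086
(58 - 40.75)^2 / 40.75 = 297.5625 / 40.75 = 4761/652 ≈ 7.302147
(69 - 40.75)^2 / 40.75 = 798.0625 / 40.75 = 12769/652 ≈ 19.584356
chi2 = 8595/163 ≈ 52.730061

52.7301


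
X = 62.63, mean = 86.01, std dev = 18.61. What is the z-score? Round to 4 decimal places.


z = (X - mu) / sigma
X - mu = 62.63 - 86.01 = -23.38
z = -23.38 / 18.61 = -2338/1861 ≈ -1.256314

-1.2563


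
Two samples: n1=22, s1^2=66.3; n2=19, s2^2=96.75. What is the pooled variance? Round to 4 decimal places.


sp^2 = ((n1-1)*s1^2 + (n2-1)*s2^2)/(n1+n2-2)
(n1-1)*s1^2 = 21 * 66.3 = 1392.3
(n2-1)*s2^2 = 18 * 96.75 = 1741.5
numerator = 1392.3 + 1741.5 = 3133.8
n1+n2-2 = 39
sp^2 = 3133.8 / 39 = 5223/65 ≈ 80.353846

80.3538


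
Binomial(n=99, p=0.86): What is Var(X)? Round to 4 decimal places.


Var = n*p*(1-p) = 99 * 0.86 * 0.14 = 11.9196

11.9196


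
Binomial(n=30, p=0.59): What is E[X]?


E[X] = n*p = 30 * 0.59 = 17.7

17.7


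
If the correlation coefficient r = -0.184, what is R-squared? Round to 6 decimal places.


R^2 = r^2 = (-0.184)^2 = 0.033856

0.033856


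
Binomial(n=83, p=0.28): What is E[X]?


E[X] = n*p = 83 * 0.28 = 23.24

23.24


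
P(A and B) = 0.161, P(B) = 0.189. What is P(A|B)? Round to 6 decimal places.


P(A|B) = P(A and B) / P(B) = 0.161 / 0.189 = 23/27 ≈ 0.85185185

0.851852


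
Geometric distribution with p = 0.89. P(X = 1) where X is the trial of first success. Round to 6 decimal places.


P = (1-p)^(k-1) * p
(1-p)^(k-1) = 0.11^0 = 1
P = 1 * 0.89 = 0.89

0.890000


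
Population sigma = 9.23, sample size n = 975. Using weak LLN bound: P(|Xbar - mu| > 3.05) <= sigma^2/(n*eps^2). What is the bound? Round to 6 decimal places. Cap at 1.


bound = min(1, sigma^2/(n*eps^2))
sigma^2 = 9.23^2 = 85.1929
n*eps^2 = 975 * 3.05^2 = 975 * 9.3025 = 9069.9375
sigma^2/(n*eps^2) = 85.1929 / 9069.9375 ≈ 0.00939289

0.009393


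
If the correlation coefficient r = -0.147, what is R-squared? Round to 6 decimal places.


R^2 = r^2 = (-0.147)^2 = 0.021609

0.021609


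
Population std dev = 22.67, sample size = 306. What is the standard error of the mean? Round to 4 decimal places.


SE = sigma / sqrt(n)
sqrt(306) ≈ 17.492856
SE = 22.67 / 17.492856 ≈ 1.295958

1.2960


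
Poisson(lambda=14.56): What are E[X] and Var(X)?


E[X] = Var(X) = lambda = 14.56

14.56, 14.56


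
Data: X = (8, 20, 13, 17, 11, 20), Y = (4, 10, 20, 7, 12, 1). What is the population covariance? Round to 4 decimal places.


Cov = (1/n)*sum((xi-xbar)(yi-ybar))
n = 6, xbar = 89/6 ≈ 14.833333, ybar = 54/6 = 9
sum((xi-xbar)(yi-ybar)) = -38
Cov = -38 / 6 = -19/3 ≈ -6.333333

-6.3333


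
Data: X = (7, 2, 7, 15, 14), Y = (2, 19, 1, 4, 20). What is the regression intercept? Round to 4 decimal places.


a = ybar - b*xbar, where b = sum((xi-xbar)(yi-ybar)) / sum((xi-xbar)^2)
n = 5, xbar = 45/5 = 9, ybar = 46/5 = 9.2
Sxy = sum((xi-xbar)(yi-ybar)) = -15
Sxx = sum((xi-xbar)^2) = 118
b = Sxy / Sxx = -15/118 ≈ -0.127119
a = 9.2 - (-0.127119) * 9 = 6103/590 ≈ 10.344068

10.3441


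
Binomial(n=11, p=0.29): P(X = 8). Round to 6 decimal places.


P = C(n,k) * p^k * (1-p)^(n-k)
C(11,8) = 165
p^k = 0.29^8 ≈ 0.00005002464
(1-p)^(n-k) = 0.71^3 = 0.357911
P = 165 * 0.00005002464 * 0.357911 ≈ 0.002954

0.002954


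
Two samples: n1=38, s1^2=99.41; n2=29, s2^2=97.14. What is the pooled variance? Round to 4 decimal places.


sp^2 = ((n1-1)*s1^2 + (n2-1)*s2^2)/(n1+n2-2)
(n1-1)*s1^2 = 37 * 99.41 = 3678.17
(n2-1)*s2^2 = 28 * 97.14 = 2719.92
numerator = 3678.17 + 2719.92 = 6398.09
n1+n2-2 = 65
sp^2 = 6398.09 / 65 = 639809/6500 ≈ 98.432154

98.4322


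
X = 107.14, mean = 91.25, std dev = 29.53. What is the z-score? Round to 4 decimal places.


z = (X - mu) / sigma
X - mu = 107.14 - 91.25 = 15.89
z = 15.89 / 29.53 = 1589/2953 ≈ 0.538097

0.5381


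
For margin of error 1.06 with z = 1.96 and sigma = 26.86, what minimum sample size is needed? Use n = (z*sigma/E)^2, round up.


z*sigma/E = 1.96 * 26.86 / 1.06 = 65807/1325 ≈ 49.665660
(z*sigma/E)^2 ≈ 2466.677821
round up: n = 2467

2467


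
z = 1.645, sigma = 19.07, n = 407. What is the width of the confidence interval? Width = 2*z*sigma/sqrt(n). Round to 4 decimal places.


width = 2*z*sigma/sqrt(n)
2*z*sigma = 2 * 1.645 * 19.07 = 62.7403
sqrt(407) ≈ 20.174241
width = 62.7403 / 20.174241 ≈ 3.109921

3.1099


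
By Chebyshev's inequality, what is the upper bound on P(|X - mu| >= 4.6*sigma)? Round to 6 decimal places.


P <= 1/k^2
k^2 = 4.6^2 = 21.16
1/k^2 = 1 / 21.16 = 25/529 ≈ 0.04725898

0.047259


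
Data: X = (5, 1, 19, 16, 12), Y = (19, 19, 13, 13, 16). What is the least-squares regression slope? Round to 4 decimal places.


b = sum((xi-xbar)(yi-ybar)) / sum((xi-xbar)^2)
n = 5, xbar = 53/5 = 10.6, ybar = 80/5 = 16
Sxy = sum((xi-xbar)(yi-ybar)) = -87
Sxx = sum((xi-xbar)^2) = 225.2
b = Sxy / Sxx = -435/1126 ≈ -0.386323

-0.3863


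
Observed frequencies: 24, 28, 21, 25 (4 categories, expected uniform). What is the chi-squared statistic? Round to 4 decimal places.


chi2 = sum((O-E)^2/E), E = total/4
total = 98, E = 98/4 = 24.5
(24 - 24.5)^2 / 24.5 = 0.25 / 24.5 = 1/98 ≈ 0.010204
(28 - 24.5)^2 / 24.5 = 12.25 / 24.5 = 0.5
(21 - 24.5)^2 / 24.5 = 12.25 / 24.5 = 0.5
(25 - 24.5)^2 / 24.5 = 0.25 / 24.5 = 1/98 ≈ 0.010204
chi2 = 50/49 ≈ 1.020408

1.0204


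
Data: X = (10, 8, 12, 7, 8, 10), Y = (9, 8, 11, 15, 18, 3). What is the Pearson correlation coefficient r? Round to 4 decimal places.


r = sum((xi-xbar)(yi-ybar)) / sqrt(sum((xi-xbar)^2) * sum((yi-ybar)^2))
n = 6, xbar = 55/6 ≈ 9.166667, ybar = 64/6 = 32/3 ≈ 10.666667
Sxy = sum((xi-xbar)(yi-ybar)) = -65/3 ≈ -21.666667
Sxx = sum((xi-xbar)^2) = 101/6 ≈ 16.833333
Syy = sum((yi-ybar)^2) = 424/3 ≈ 141.333333
sqrt(Sxx*Syy) ≈ 48.776133
r = Sxy / sqrt(Sxx*Syy) = -21.666667 / 48.776133 ≈ -0.444206

-0.4442


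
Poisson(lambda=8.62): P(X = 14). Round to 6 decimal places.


P = e^(-lam) * lam^k / k!
e^(-8.62) ≈ 0.0001804603
lam^k = 8.62^14 ≈ 12505519033300.887819
k! = 14! = 87178291200
P = 0.0001804603 * 12505519033300.887819 / 87178291200 ≈ 0.025887

0.025887


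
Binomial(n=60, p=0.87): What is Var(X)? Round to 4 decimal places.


Var = n*p*(1-p) = 60 * 0.87 * 0.13 = 6.786

6.7860


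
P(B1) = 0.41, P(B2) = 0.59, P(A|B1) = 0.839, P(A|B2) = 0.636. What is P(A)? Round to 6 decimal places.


P(A) = P(A|B1)*P(B1) + P(A|B2)*P(B2)
P(A|B1)*P(B1) = 0.839 * 0.41 = 0.34399
P(A|B2)*P(B2) = 0.636 * 0.59 = 0.37524
P(A) = 0.34399 + 0.37524 = 0.71923

0.719230


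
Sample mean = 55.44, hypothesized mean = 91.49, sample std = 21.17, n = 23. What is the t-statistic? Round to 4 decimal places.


t = (xbar - mu0) / (s/sqrt(n))
xbar - mu0 = 55.44 - 91.49 = -36.05
sqrt(23) ≈ 4.79583152
s/sqrt(n) = 21.17 / 4.79583152 ≈ 4.41425015
t = -36.05 / 4.41425015 ≈ -8.166732

-8.1667


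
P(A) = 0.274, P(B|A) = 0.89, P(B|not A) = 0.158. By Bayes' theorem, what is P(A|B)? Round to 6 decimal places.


P(A|B) = P(B|A)*P(A) / P(B), P(B) = P(B|A)*P(A) + P(B|not A)*P(not A)
P(B|A)*P(A) = 0.89 * 0.274 = 0.24386
P(B|not A)*P(not A) = 0.158 * 0.726 = 0.114708
P(B) = 0.24386 + 0.114708 = 0.358568
P(A|B) = 0.24386 / 0.358568 ≈ 0.68009415

0.680094


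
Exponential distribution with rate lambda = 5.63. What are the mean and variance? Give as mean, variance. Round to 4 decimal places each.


mean = 1/lam, var = 1/lam^2
mean = 1 / 5.63 = 100/563 ≈ 0.177620
lam^2 = 5.63^2 = 31.6969
var = 1 / 31.6969 ≈ 0.031549

0.1776, 0.0315


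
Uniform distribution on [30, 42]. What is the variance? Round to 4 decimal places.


Var = (b-a)^2 / 12
(b-a)^2 = (42 - 30)^2 = 144
Var = 144/12 = 12

12.0000


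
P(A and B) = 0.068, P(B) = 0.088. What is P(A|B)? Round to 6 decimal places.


P(A|B) = P(A and B) / P(B) = 0.068 / 0.088 = 17/22 ≈ 0.77272727

0.772727


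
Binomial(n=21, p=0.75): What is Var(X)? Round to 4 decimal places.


Var = n*p*(1-p) = 21 * 0.75 * 0.25 = 3.9375

3.9375


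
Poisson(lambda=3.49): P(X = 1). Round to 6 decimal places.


P = e^(-lam) * lam^k / k!
e^(-3.49) ≈ 0.03050087
lam^k = 3.49^1 = 3.49
k! = 1! = 1
P = 0.03050087 * 3.49 / 1 ≈ 0.106448

0.106448


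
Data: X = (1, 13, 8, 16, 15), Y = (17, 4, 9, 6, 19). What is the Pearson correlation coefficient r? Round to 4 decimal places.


r = sum((xi-xbar)(yi-ybar)) / sqrt(sum((xi-xbar)^2) * sum((yi-ybar)^2))
n = 5, xbar = 53/5 = 10.6, ybar = 55/5 = 11
Sxy = sum((xi-xbar)(yi-ybar)) = -61
Sxx = sum((xi-xbar)^2) = 153.2
Syy = sum((yi-ybar)^2) = 178
sqrt(Sxx*Syy) ≈ 165.135096
r = Sxy / sqrt(Sxx*Syy) = -61 / 165.135096 ≈ -0.369395

-0.3694


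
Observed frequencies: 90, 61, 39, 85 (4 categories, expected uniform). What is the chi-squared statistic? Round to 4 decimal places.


chi2 = sum((O-E)^2/E), E = total/4
total = 275, E = 275/4 = 68.75
(90 - 68.75)^2 / 68.75 = 451.5625 / 68.75 = 289/44 ≈ 6.568182
(61 - 68.75)^2 / 68.75 = 60.0625 / 68.75 = 961/1100 ≈ 0.873636
(39 - 68.75)^2 / 68.75 = 885.0625 / 68.75 = 14161/1100 ≈ 12.873636
(85 - 68.75)^2 / 68.75 = 264.0625 / 68.75 = 169/44 ≈ 3.840909
chi2 = 6643/275 ≈ 24.156364

24.1564


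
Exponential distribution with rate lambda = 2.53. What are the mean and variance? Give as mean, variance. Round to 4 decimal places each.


mean = 1/lam, var = 1/lam^2
mean = 1 / 2.53 = 100/253 ≈ 0.395257
lam^2 = 2.53^2 = 6.4009
var = 1 / 6.4009 ≈ 0.156228

0.3953, 0.1562


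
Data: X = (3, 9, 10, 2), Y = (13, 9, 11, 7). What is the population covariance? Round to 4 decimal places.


Cov = (1/n)*sum((xi-xbar)(yi-ybar))
n = 4, xbar = 24/4 = 6, ybar = 40/4 = 10
sum((xi-xbar)(yi-ybar)) = 4
Cov = 4 / 4 = 1

1.0000


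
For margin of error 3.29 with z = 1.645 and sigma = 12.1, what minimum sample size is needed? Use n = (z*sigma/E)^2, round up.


z*sigma/E = 1.645 * 12.1 / 3.29 = 6.05
(z*sigma/E)^2 = 36.6025
round up: n = 37

37


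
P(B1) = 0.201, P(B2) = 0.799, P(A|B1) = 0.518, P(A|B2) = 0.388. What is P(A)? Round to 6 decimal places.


P(A) = P(A|B1)*P(B1) + P(A|B2)*P(B2)
P(A|B1)*P(B1) = 0.518 * 0.201 = 0.104118
P(A|B2)*P(B2) = 0.388 * 0.799 = 0.310012
P(A) = 0.104118 + 0.310012 = 0.41413

0.414130


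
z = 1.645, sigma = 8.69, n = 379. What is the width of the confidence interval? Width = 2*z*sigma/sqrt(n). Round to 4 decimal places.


width = 2*z*sigma/sqrt(n)
2*z*sigma = 2 * 1.645 * 8.69 = 28.5901
sqrt(379) ≈ 19.467922
width = 28.5901 / 19.467922 ≈ 1.468575

1.4686


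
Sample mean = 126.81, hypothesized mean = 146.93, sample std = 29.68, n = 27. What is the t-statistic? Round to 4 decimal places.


t = (xbar - mu0) / (s/sqrt(n))
xbar - mu0 = 126.81 - 146.93 = -20.12
sqrt(27) ≈ 5.19615242
s/sqrt(n) = 29.68 / 5.19615242 ≈ 5.71191866
t = -20.12 / 5.71191866 ≈ -3.522459

-3.5225


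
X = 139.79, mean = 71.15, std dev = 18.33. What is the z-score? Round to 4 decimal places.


z = (X - mu) / sigma
X - mu = 139.79 - 71.15 = 68.64
z = 68.64 / 18.33 = 176/47 ≈ 3.744681

3.7447


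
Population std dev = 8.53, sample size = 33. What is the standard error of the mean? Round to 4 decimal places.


SE = sigma / sqrt(n)
sqrt(33) ≈ 5.744563
SE = 8.53 / 5.744563 ≈ 1.484882

1.4849


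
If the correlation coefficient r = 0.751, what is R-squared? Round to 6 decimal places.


R^2 = r^2 = (0.751)^2 = 0.564001

0.564001


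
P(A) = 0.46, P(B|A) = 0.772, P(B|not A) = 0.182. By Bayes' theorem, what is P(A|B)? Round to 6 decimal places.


P(A|B) = P(B|A)*P(A) / P(B), P(B) = P(B|A)*P(A) + P(B|not A)*P(not A)
P(B|A)*P(A) = 0.772 * 0.46 = 0.35512
P(B|not A)*P(not A) = 0.182 * 0.54 = 0.09828
P(B) = 0.35512 + 0.09828 = 0.4534
P(A|B) = 0.35512 / 0.4534 ≈ 0.78323776

0.783238


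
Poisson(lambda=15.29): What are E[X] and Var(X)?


E[X] = Var(X) = lambda = 15.29

15.29, 15.29


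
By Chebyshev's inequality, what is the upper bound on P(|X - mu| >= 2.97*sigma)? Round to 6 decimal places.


P <= 1/k^2
k^2 = 2.97^2 = 8.8209
1/k^2 = 1 / 8.8209 ≈ 0.11336712

0.113367


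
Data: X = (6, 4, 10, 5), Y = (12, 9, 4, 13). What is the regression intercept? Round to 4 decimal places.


a = ybar - b*xbar, where b = sum((xi-xbar)(yi-ybar)) / sum((xi-xbar)^2)
n = 4, xbar = 25/4 = 6.25, ybar = 38/4 = 9.5
Sxy = sum((xi-xbar)(yi-ybar)) = -24.5
Sxx = sum((xi-xbar)^2) = 20.75
b = Sxy / Sxx = -98/83 ≈ -1.180723
a = 9.5 - (-1.180723) * 6.25 = 1401/83 ≈ 16.879518

16.8795


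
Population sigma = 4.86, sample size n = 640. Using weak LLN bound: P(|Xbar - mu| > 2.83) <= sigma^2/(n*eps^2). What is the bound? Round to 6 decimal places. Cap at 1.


bound = min(1, sigma^2/(n*eps^2))
sigma^2 = 4.86^2 = 23.6196
n*eps^2 = 640 * 2.83^2 = 640 * 8.0089 = 5125.696
sigma^2/(n*eps^2) = 23.6196 / 5125.696 ≈ 0.00460808

0.004608


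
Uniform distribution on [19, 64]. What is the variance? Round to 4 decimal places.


Var = (b-a)^2 / 12
(b-a)^2 = (64 - 19)^2 = 2025
Var = 2025/12 = 168.75

168.7500


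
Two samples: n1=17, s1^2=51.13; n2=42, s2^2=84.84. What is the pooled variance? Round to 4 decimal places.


sp^2 = ((n1-1)*s1^2 + (n2-1)*s2^2)/(n1+n2-2)
(n1-1)*s1^2 = 16 * 51.13 = 818.08
(n2-1)*s2^2 = 41 * 84.84 = 3478.44
numerator = 818.08 + 3478.44 = 4296.52
n1+n2-2 = 57
sp^2 = 4296.52 / 57 = 107413/1425 ≈ 75.377544

75.3775


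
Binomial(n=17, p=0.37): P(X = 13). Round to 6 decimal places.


P = C(n,k) * p^k * (1-p)^(n-k)
C(17,13) = 2380
p^k = 0.37^13 ≈ 0.000002435692
(1-p)^(n-k) = 0.63^4 ≈ 0.1575296
P = 2380 * 0.000002435692 * 0.1575296 ≈ 0.000913

0.000913


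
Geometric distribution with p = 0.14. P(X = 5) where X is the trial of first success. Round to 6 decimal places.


P = (1-p)^(k-1) * p
(1-p)^(k-1) = 0.86^4 ≈ 0.5470082
P = 0.5470082 * 0.14 ≈ 0.07658114

0.076581


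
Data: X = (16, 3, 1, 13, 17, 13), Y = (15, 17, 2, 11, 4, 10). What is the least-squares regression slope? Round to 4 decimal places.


b = sum((xi-xbar)(yi-ybar)) / sum((xi-xbar)^2)
n = 6, xbar = 63/6 = 10.5, ybar = 59/6 ≈ 9.833333
Sxy = sum((xi-xbar)(yi-ybar)) = 14.5
Sxx = sum((xi-xbar)^2) = 231.5
b = Sxy / Sxx = 29/463 ≈ 0.062635

0.0626


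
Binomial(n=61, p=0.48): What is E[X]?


E[X] = n*p = 61 * 0.48 = 29.28

29.28


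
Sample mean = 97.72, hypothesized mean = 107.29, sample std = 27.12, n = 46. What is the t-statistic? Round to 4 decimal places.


t = (xbar - mu0) / (s/sqrt(n))
xbar - mu0 = 97.72 - 107.29 = -9.57
sqrt(46) ≈ 6.78232998
s/sqrt(n) = 27.12 / 6.78232998 ≈ 3.99862585
t = -9.57 / 3.99862585 ≈ -2.393322

-2.3933


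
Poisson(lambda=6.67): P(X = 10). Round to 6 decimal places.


P = e^(-lam) * lam^k / k!
e^(-6.67) ≈ 0.001268399
lam^k = 6.67^10 ≈ 174284329.179740
k! = 10! = 3628800
P = 0.001268399 * 174284329.179740 / 3628800 ≈ 0.060919

0.060919


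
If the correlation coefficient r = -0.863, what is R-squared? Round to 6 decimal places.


R^2 = r^2 = (-0.863)^2 = 0.744769

0.744769


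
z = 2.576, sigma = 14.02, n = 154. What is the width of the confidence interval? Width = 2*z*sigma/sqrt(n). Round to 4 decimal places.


width = 2*z*sigma/sqrt(n)
2*z*sigma = 2 * 2.576 * 14.02 = 72.23104
sqrt(154) ≈ 12.409674
width = 72.23104 / 12.409674 ≈ 5.820543

5.8205


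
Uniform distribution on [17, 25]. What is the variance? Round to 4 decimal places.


Var = (b-a)^2 / 12
(b-a)^2 = (25 - 17)^2 = 64
Var = 64/12 ≈ 5.333333

5.3333


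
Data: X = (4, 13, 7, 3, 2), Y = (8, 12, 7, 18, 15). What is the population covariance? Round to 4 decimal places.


Cov = (1/n)*sum((xi-xbar)(yi-ybar))
n = 5, xbar = 29/5 = 5.8, ybar = 60/5 = 12
sum((xi-xbar)(yi-ybar)) = -27
Cov = -27 / 5 = -5.4

-5.4000


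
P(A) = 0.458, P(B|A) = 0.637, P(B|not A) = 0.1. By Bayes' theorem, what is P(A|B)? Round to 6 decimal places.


P(A|B) = P(B|A)*P(A) / P(B), P(B) = P(B|A)*P(A) + P(B|not A)*P(not A)
P(B|A)*P(A) = 0.637 * 0.458 = 0.291746
P(B|not A)*P(not A) = 0.1 * 0.542 = 0.0542
P(B) = 0.291746 + 0.0542 = 0.345946
P(A|B) = 0.291746 / 0.345946 ≈ 0.84332815

0.843328


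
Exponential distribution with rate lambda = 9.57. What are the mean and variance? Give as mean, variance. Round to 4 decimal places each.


mean = 1/lam, var = 1/lam^2
mean = 1 / 9.57 = 100/957 ≈ 0.104493
lam^2 = 9.57^2 = 91.5849
var = 1 / 91.5849 ≈ 0.010919

0.1045, 0.0109


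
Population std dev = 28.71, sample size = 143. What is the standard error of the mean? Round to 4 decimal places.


SE = sigma / sqrt(n)
sqrt(143) ≈ 11.958261
SE = 28.71 / 11.958261 ≈ 2.400851

2.4009


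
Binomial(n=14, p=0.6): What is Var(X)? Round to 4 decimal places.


Var = n*p*(1-p) = 14 * 0.6 * 0.4 = 3.36

3.3600


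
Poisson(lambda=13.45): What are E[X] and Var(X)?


E[X] = Var(X) = lambda = 13.45

13.45, 13.45


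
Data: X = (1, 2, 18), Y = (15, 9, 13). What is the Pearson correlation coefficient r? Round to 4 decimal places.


r = sum((xi-xbar)(yi-ybar)) / sqrt(sum((xi-xbar)^2) * sum((yi-ybar)^2))
n = 3, xbar = 21/3 = 7, ybar = 37/3 ≈ 12.333333
Sxy = sum((xi-xbar)(yi-ybar)) = 8
Sxx = sum((xi-xbar)^2) = 182
Syy = sum((yi-ybar)^2) = 56/3 ≈ 18.666667
sqrt(Sxx*Syy) ≈ 58.286648
r = Sxy / sqrt(Sxx*Syy) = 8 / 58.286648 ≈ 0.137253

0.1373


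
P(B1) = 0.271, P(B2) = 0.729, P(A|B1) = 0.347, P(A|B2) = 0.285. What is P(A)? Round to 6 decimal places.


P(A) = P(A|B1)*P(B1) + P(A|B2)*P(B2)
P(A|B1)*P(B1) = 0.347 * 0.271 = 0.094037
P(A|B2)*P(B2) = 0.285 * 0.729 = 0.207765
P(A) = 0.094037 + 0.207765 = 0.301802

0.301802


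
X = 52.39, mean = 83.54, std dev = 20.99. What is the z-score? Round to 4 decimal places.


z = (X - mu) / sigma
X - mu = 52.39 - 83.54 = -31.15
z = -31.15 / 20.99 = -3115/2099 ≈ -1.484040

-1.4840


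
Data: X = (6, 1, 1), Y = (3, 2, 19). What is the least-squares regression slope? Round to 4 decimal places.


b = sum((xi-xbar)(yi-ybar)) / sum((xi-xbar)^2)
n = 3, xbar = 8/3 ≈ 2.666667, ybar = 24/3 = 8
Sxy = sum((xi-xbar)(yi-ybar)) = -25
Sxx = sum((xi-xbar)^2) = 50/3 ≈ 16.666667
b = Sxy / Sxx = -1.5

-1.5000


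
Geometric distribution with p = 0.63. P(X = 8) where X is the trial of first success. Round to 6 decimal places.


P = (1-p)^(k-1) * p
(1-p)^(k-1) = 0.37^7 ≈ 0.0009493188
P = 0.0009493188 * 0.63 ≈ 0.0005980708

0.000598


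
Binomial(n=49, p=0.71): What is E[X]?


E[X] = n*p = 49 * 0.71 = 34.79

34.79


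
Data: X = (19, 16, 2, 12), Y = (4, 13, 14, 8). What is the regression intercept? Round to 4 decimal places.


a = ybar - b*xbar, where b = sum((xi-xbar)(yi-ybar)) / sum((xi-xbar)^2)
n = 4, xbar = 49/4 = 12.25, ybar = 39/4 = 9.75
Sxy = sum((xi-xbar)(yi-ybar)) = -69.75
Sxx = sum((xi-xbar)^2) = 164.75
b = Sxy / Sxx = -279/659 ≈ -0.423369
a = 9.75 - (-0.423369) * 12.25 = 9843/659 ≈ 14.936267

14.9363


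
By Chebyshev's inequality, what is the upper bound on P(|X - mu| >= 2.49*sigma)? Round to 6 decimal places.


P <= 1/k^2
k^2 = 2.49^2 = 6.2001
1/k^2 = 1 / 6.2001 ≈ 0.16128772

0.161288


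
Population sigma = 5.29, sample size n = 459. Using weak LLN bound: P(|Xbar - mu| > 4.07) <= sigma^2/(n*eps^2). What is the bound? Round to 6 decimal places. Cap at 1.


bound = min(1, sigma^2/(n*eps^2))
sigma^2 = 5.29^2 = 27.9841
n*eps^2 = 459 * 4.07^2 = 459 * 16.5649 = 7603.2891
sigma^2/(n*eps^2) = 27.9841 / 7603.2891 ≈ 0.00368053

0.003681


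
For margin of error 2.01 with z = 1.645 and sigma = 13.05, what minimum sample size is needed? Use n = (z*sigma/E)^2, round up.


z*sigma/E = 1.645 * 13.05 / 2.01 = 28623/2680 ≈ 10.680224
(z*sigma/E)^2 ≈ 114.067182
round up: n = 115

115


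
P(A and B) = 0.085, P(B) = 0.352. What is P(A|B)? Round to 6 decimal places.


P(A|B) = P(A and B) / P(B) = 0.085 / 0.352 = 85/352 ≈ 0.24147727

0.241477


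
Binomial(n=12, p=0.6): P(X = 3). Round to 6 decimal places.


P = C(n,k) * p^k * (1-p)^(n-k)
C(12,3) = 220
p^k = 0.6^3 = 0.216
(1-p)^(n-k) = 0.4^9 = 0.000262144
P = 220 * 0.216 * 0.000262144 ≈ 0.012457

0.012457


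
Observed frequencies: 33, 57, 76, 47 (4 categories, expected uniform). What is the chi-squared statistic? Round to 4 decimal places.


chi2 = sum((O-E)^2/E), E = total/4
total = 213, E = 213/4 = 53.25
(33 - 53.25)^2 / 53.25 = 410.0625 / 53.25 = 2187/284 ≈ 7.700704
(57 - 53.25)^2 / 53.25 = 14.0625 / 53.25 = 75/284 ≈ 0.264085
(76 - 53.25)^2 / 53.25 = 517.5625 / 53.25 = 8281/852 ≈ 9.719484
(47 - 53.25)^2 / 53.25 = 39.0625 / 53.25 = 625/852 ≈ 0.733568
chi2 = 3923/213 ≈ 18.417840

18.4178


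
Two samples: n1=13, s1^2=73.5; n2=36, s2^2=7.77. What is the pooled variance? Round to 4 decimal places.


sp^2 = ((n1-1)*s1^2 + (n2-1)*s2^2)/(n1+n2-2)
(n1-1)*s1^2 = 12 * 73.5 = 882
(n2-1)*s2^2 = 35 * 7.77 = 271.95
numerator = 882 + 271.95 = 1153.95
n1+n2-2 = 47
sp^2 = 1153.95 / 47 = 23079/940 ≈ 24.552128

24.5521


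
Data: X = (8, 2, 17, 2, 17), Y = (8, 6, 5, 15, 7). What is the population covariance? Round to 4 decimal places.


Cov = (1/n)*sum((xi-xbar)(yi-ybar))
n = 5, xbar = 46/5 = 9.2, ybar = 41/5 = 8.2
sum((xi-xbar)(yi-ybar)) = -67.2
Cov = -67.2 / 5 = -13.44

-13.4400


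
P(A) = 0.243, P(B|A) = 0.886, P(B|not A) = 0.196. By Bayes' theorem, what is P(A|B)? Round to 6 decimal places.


P(A|B) = P(B|A)*P(A) / P(B), P(B) = P(B|A)*P(A) + P(B|not A)*P(not A)
P(B|A)*P(A) = 0.886 * 0.243 = 0.215298
P(B|not A)*P(not A) = 0.196 * 0.757 = 0.148372
P(B) = 0.215298 + 0.148372 = 0.36367
P(A|B) = 0.215298 / 0.36367 ≈ 0.59201474

0.592015


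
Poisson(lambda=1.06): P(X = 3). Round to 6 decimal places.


P = e^(-lam) * lam^k / k!
e^(-1.06) ≈ 0.3464558
lam^k = 1.06^3 = 1.191016
k! = 3! = 6
P = 0.3464558 * 1.191016 / 6 ≈ 0.068772

0.068772


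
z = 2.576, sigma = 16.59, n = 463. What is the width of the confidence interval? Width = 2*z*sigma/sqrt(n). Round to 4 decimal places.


width = 2*z*sigma/sqrt(n)
2*z*sigma = 2 * 2.576 * 16.59 = 85.47168
sqrt(463) ≈ 21.517435
width = 85.47168 / 21.517435 ≈ 3.972206

3.9722


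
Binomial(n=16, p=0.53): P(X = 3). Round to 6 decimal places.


P = C(n,k) * p^k * (1-p)^(n-k)
C(16,3) = 560
p^k = 0.53^3 = 0.148877
(1-p)^(n-k) = 0.47^13 ≈ 0.00005461000
P = 560 * 0.148877 * 0.00005461000 ≈ 0.004553

0.004553


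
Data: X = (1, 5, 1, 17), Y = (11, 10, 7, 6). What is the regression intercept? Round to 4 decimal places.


a = ybar - b*xbar, where b = sum((xi-xbar)(yi-ybar)) / sum((xi-xbar)^2)
n = 4, xbar = 24/4 = 6, ybar = 34/4 = 8.5
Sxy = sum((xi-xbar)(yi-ybar)) = -34
Sxx = sum((xi-xbar)^2) = 172
b = Sxy / Sxx = -17/86 ≈ -0.197674
a = 8.5 - (-0.197674) * 6 = 833/86 ≈ 9.686047

9.6860


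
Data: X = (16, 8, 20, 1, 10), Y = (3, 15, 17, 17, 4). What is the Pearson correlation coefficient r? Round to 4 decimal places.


r = sum((xi-xbar)(yi-ybar)) / sqrt(sum((xi-xbar)^2) * sum((yi-ybar)^2))
n = 5, xbar = 55/5 = 11, ybar = 56/5 = 11.2
Sxy = sum((xi-xbar)(yi-ybar)) = -51
Sxx = sum((xi-xbar)^2) = 216
Syy = sum((yi-ybar)^2) = 200.8
sqrt(Sxx*Syy) ≈ 208.261374
r = Sxy / sqrt(Sxx*Syy) = -51 / 208.261374 ≈ -0.244885

-0.2449
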